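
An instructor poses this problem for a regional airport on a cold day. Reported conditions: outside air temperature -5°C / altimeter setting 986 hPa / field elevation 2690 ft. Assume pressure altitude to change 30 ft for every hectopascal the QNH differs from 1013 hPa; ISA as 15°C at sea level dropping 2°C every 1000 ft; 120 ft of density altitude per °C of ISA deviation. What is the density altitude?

1940 ft

Pressure altitude = 2690 + (1013 − 986) × 30 = 2690 + (+810) = 3500 ft.
ISA temperature at 3500 ft = 15 − 2 × (3500/1000) = 8°C.
ISA deviation = -5 − 8 = -13°C.
Density altitude = 3500 + 120 × (-13) = 1940 ft.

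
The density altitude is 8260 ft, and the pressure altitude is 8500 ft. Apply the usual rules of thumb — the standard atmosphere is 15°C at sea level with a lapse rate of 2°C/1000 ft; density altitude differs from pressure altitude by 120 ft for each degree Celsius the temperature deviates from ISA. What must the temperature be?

-4°C

Density altitude − pressure altitude = 8260 − 8500 = -240 ft.
At 120 ft/°C that is an ISA deviation of -240/120 = -2°C.
ISA temperature at 8500 ft = 15 − 2 × (8500/1000) = -2°C.
OAT = ISA + deviation = -2 + (-2) = -4°C.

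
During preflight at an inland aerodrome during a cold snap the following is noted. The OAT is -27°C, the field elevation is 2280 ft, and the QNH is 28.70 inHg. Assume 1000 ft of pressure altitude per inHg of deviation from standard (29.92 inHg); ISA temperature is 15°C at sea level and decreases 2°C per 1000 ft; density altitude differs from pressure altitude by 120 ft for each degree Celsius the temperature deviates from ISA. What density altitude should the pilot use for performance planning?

-700 ft

Pressure altitude = 2280 + (29.92 − 28.70) × 1000 = 2280 + (+1220) = 3500 ft.
ISA temperature at 3500 ft = 15 − 2 × (3500/1000) = 8°C.
ISA deviation = -27 − 8 = -35°C.
Density altitude = 3500 + 120 × (-35) = -700 ft.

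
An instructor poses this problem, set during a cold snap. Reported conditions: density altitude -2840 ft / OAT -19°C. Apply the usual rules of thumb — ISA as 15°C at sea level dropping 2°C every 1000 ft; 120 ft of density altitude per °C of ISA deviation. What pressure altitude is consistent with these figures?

1000 ft

DA = PA + 120 × (OAT − (15 − 2·PA/1000)) = PA + 120·OAT − 1800 + 0.24·PA = 1.24·PA + 120·OAT − 1800.
So 1.24·PA = -2840 − 120 × (-19) + 1800 = 1240.
PA = 1240 / 1.24 = 1000 ft.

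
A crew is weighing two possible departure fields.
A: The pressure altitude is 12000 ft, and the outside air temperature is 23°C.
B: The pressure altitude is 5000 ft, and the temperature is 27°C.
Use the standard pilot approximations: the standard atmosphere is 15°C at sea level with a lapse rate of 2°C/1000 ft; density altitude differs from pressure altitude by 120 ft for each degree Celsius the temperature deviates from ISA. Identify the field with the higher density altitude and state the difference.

A: ISA temp = -9°C, deviation +32°C, DA = 12000 + 120 × 32 = 15840 ft.
B: ISA temp = 5°C, deviation +22°C, DA = 5000 + 120 × 22 = 7640 ft.
A is higher by 15840 − 7640 = 8200 ft.

A by 8200 ft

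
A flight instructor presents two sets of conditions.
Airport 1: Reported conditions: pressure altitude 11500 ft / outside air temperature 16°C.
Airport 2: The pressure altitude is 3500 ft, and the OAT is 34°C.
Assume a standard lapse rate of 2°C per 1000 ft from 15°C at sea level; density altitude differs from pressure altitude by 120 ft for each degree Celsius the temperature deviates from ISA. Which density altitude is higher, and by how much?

Airport 1: ISA temp = -8°C, deviation +24°C, DA = 11500 + 120 × 24 = 14380 ft.
Airport 2: ISA temp = 8°C, deviation +26°C, DA = 3500 + 120 × 26 = 6620 ft.
Airport 1 is higher by 14380 − 6620 = 7760 ft.

Airport 1 by 7760 ft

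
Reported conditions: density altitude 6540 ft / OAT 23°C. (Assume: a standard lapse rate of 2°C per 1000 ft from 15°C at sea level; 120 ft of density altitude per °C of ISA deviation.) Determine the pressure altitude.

DA = PA + 120 × (OAT − (15 − 2·PA/1000)) = PA + 120·OAT − 1800 + 0.24·PA = 1.24·PA + 120·OAT − 1800.
So 1.24·PA = 6540 − 120 × 23 + 1800 = 5580.
PA = 5580 / 1.24 = 4500 ft.

4500 ft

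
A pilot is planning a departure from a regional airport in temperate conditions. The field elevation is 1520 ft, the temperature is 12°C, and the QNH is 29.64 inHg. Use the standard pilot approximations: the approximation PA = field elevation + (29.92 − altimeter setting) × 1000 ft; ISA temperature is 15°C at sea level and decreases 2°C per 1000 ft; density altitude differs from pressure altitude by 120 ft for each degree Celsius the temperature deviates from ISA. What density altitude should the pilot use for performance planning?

1872 ft

Pressure altitude = 1520 + (29.92 − 29.64) × 1000 = 1520 + (+280) = 1800 ft.
ISA temperature at 1800 ft = 15 − 2 × (1800/1000) = 11.4°C.
ISA deviation = 12 − 11.4 = +0.6°C.
Density altitude = 1800 + 120 × (0.6) = 1872 ft.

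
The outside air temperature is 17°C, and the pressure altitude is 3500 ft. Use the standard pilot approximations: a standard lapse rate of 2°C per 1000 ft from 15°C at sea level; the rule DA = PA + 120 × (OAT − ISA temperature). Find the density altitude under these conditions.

ISA temperature at 3500 ft = 15 − 2 × (3500/1000) = 8°C.
ISA deviation = 17 − 8 = +9°C.
Density altitude = 3500 + 120 × (9) = 3500 + (+1080) = 4580 ft.

4580 ft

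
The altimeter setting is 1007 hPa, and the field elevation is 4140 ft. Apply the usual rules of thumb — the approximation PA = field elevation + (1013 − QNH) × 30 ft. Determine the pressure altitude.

4320 ft

Pressure correction = (1013 − 1007) × 30 = +180 ft.
Pressure altitude = 4140 + (+180) = 4320 ft.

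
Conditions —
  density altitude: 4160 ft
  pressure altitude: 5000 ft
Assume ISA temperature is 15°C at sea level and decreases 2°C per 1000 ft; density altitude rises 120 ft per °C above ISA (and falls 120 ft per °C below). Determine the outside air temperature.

-2°C

Density altitude − pressure altitude = 4160 − 5000 = -840 ft.
At 120 ft/°C that is an ISA deviation of -840/120 = -7°C.
ISA temperature at 5000 ft = 15 − 2 × (5000/1000) = 5°C.
OAT = ISA + deviation = 5 + (-7) = -2°C.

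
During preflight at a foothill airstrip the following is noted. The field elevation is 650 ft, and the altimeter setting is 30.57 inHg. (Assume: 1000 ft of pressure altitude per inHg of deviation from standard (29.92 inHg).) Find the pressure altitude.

Pressure correction = (29.92 − 30.57) × 1000 = -650 ft.
Pressure altitude = 650 + (-650) = 0 ft.

0 ft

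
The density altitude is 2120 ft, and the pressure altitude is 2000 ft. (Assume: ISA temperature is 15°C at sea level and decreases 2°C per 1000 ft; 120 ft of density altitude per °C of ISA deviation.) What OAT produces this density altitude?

Density altitude − pressure altitude = 2120 − 2000 = +120 ft.
At 120 ft/°C that is an ISA deviation of 120/120 = +1°C.
ISA temperature at 2000 ft = 15 − 2 × (2000/1000) = 11°C.
OAT = ISA + deviation = 11 + (+1) = 12°C.

12°C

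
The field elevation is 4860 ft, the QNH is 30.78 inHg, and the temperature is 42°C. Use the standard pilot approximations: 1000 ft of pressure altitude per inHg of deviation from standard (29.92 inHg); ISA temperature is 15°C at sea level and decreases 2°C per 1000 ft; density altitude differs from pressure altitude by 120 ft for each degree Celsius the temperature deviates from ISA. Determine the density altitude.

8200 ft

Pressure altitude = 4860 + (29.92 − 30.78) × 1000 = 4860 + (-860) = 4000 ft.
ISA temperature at 4000 ft = 15 − 2 × (4000/1000) = 7°C.
ISA deviation = 42 − 7 = +35°C.
Density altitude = 4000 + 120 × (35) = 8200 ft.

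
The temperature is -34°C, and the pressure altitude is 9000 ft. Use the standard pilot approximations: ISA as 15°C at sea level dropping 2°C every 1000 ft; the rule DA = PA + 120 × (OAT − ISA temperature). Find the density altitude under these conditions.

5280 ft

ISA temperature at 9000 ft = 15 − 2 × (9000/1000) = -3°C.
ISA deviation = -34 − (-3) = -31°C.
Density altitude = 9000 + 120 × (-31) = 9000 + (-3720) = 5280 ft.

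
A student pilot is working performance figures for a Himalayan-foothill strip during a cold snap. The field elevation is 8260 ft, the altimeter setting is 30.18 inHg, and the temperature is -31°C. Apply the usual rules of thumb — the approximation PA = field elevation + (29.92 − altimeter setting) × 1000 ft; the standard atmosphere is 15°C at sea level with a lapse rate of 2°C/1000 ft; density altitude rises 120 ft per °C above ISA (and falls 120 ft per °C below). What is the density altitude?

4400 ft

Pressure altitude = 8260 + (29.92 − 30.18) × 1000 = 8260 + (-260) = 8000 ft.
ISA temperature at 8000 ft = 15 − 2 × (8000/1000) = -1°C.
ISA deviation = -31 − (-1) = -30°C.
Density altitude = 8000 + 120 × (-30) = 4400 ft.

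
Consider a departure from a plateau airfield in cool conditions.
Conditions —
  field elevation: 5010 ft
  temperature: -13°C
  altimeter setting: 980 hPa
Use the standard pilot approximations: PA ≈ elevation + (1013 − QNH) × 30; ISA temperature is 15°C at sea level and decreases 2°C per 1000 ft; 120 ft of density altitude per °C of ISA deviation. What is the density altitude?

Pressure altitude = 5010 + (1013 − 980) × 30 = 5010 + (+990) = 6000 ft.
ISA temperature at 6000 ft = 15 − 2 × (6000/1000) = 3°C.
ISA deviation = -13 − 3 = -16°C.
Density altitude = 6000 + 120 × (-16) = 4080 ft.

4080 ft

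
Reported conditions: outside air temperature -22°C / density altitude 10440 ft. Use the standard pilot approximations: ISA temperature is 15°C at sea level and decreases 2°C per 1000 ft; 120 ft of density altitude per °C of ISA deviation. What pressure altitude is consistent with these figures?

12000 ft

DA = PA + 120 × (OAT − (15 − 2·PA/1000)) = PA + 120·OAT − 1800 + 0.24·PA = 1.24·PA + 120·OAT − 1800.
So 1.24·PA = 10440 − 120 × (-22) + 1800 = 14880.
PA = 14880 / 1.24 = 12000 ft.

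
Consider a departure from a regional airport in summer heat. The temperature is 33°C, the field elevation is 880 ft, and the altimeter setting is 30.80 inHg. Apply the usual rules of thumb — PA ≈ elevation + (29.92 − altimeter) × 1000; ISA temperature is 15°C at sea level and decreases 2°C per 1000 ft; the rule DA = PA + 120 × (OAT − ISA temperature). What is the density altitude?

Pressure altitude = 880 + (29.92 − 30.80) × 1000 = 880 + (-880) = 0 ft.
ISA temperature at 0 ft = 15 − 2 × (0/1000) = 15°C.
ISA deviation = 33 − 15 = +18°C.
Density altitude = 0 + 120 × (18) = 2160 ft.

2160 ft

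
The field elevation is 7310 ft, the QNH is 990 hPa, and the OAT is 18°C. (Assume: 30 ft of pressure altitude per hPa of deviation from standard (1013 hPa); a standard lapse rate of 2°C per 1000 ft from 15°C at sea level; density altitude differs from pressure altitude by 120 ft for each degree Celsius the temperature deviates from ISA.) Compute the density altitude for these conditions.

Pressure altitude = 7310 + (1013 − 990) × 30 = 7310 + (+690) = 8000 ft.
ISA temperature at 8000 ft = 15 − 2 × (8000/1000) = -1°C.
ISA deviation = 18 − (-1) = +19°C.
Density altitude = 8000 + 120 × (19) = 10280 ft.

10280 ft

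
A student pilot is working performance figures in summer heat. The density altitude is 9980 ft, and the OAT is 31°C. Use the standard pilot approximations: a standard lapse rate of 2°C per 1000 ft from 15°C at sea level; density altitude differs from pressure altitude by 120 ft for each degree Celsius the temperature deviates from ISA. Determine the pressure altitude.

DA = PA + 120 × (OAT − (15 − 2·PA/1000)) = PA + 120·OAT − 1800 + 0.24·PA = 1.24·PA + 120·OAT − 1800.
So 1.24·PA = 9980 − 120 × 31 + 1800 = 8060.
PA = 8060 / 1.24 = 6500 ft.

6500 ft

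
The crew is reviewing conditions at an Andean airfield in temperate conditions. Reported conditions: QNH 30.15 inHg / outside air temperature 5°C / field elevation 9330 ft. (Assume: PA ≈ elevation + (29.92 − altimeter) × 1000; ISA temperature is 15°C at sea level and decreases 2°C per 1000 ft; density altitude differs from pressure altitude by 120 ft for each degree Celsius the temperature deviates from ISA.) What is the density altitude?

Pressure altitude = 9330 + (29.92 − 30.15) × 1000 = 9330 + (-230) = 9100 ft.
ISA temperature at 9100 ft = 15 − 2 × (9100/1000) = -3.2°C.
ISA deviation = 5 − (-3.2) = +8.2°C.
Density altitude = 9100 + 120 × (8.2) = 10084 ft.

10084 ft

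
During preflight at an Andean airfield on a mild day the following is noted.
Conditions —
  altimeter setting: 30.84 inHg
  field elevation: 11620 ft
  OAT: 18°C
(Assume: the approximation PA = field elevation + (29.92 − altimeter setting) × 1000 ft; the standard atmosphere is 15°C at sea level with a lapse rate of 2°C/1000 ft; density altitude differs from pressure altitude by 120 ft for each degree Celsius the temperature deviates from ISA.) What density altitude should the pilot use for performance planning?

13628 ft

Pressure altitude = 11620 + (29.92 − 30.84) × 1000 = 11620 + (-920) = 10700 ft.
ISA temperature at 10700 ft = 15 − 2 × (10700/1000) = -6.4°C.
ISA deviation = 18 − (-6.4) = +24.4°C.
Density altitude = 10700 + 120 × (24.4) = 13628 ft.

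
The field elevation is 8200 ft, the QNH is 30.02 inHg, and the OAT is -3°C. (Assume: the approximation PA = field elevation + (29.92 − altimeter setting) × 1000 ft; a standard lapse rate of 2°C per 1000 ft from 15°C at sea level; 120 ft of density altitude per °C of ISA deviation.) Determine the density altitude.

Pressure altitude = 8200 + (29.92 − 30.02) × 1000 = 8200 + (-100) = 8100 ft.
ISA temperature at 8100 ft = 15 − 2 × (8100/1000) = -1.2°C.
ISA deviation = -3 − (-1.2) = -1.8°C.
Density altitude = 8100 + 120 × (-1.8) = 7884 ft.

7884 ft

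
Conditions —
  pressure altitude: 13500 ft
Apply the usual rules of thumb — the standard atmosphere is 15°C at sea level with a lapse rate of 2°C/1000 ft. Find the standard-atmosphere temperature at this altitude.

ISA temperature = 15 − 2 × (13500/1000) = 15 − 27 = -12°C.

-12°C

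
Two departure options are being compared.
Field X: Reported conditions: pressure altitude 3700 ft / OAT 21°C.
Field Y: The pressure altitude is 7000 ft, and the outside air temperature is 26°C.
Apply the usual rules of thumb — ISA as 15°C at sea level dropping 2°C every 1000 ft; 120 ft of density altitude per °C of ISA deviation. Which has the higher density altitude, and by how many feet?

Field Y by 4692 ft

Field X: ISA temp = 7.6°C, deviation +13.4°C, DA = 3700 + 120 × 13.4 = 5308 ft.
Field Y: ISA temp = 1°C, deviation +25°C, DA = 7000 + 120 × 25 = 10000 ft.
Field Y is higher by 10000 − 5308 = 4692 ft.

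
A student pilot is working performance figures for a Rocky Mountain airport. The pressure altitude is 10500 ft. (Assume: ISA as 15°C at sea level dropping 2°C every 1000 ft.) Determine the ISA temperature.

ISA temperature = 15 − 2 × (10500/1000) = 15 − 21 = -6°C.

-6°C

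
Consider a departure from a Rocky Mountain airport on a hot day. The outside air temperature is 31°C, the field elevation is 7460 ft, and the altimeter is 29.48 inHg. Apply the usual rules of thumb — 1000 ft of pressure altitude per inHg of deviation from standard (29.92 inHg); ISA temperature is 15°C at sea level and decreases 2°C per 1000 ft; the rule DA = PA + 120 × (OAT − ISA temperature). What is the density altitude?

11716 ft

Pressure altitude = 7460 + (29.92 − 29.48) × 1000 = 7460 + (+440) = 7900 ft.
ISA temperature at 7900 ft = 15 − 2 × (7900/1000) = -0.8°C.
ISA deviation = 31 − (-0.8) = +31.8°C.
Density altitude = 7900 + 120 × (31.8) = 11716 ft.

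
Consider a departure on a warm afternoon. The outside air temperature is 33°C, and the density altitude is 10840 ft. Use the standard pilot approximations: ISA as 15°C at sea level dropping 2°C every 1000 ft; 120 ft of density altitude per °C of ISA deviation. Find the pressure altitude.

DA = PA + 120 × (OAT − (15 − 2·PA/1000)) = PA + 120·OAT − 1800 + 0.24·PA = 1.24·PA + 120·OAT − 1800.
So 1.24·PA = 10840 − 120 × 33 + 1800 = 8680.
PA = 8680 / 1.24 = 7000 ft.

7000 ft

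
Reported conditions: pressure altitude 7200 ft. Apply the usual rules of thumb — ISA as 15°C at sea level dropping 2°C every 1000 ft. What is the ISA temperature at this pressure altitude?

ISA temperature = 15 − 2 × (7200/1000) = 15 − 14.4 = 0.6°C.

0.6°C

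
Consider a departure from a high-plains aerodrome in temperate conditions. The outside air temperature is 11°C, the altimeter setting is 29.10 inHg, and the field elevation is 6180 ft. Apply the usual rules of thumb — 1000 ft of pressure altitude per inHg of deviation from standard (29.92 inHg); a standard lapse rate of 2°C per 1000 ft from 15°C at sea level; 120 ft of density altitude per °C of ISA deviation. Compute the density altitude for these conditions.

Pressure altitude = 6180 + (29.92 − 29.10) × 1000 = 6180 + (+820) = 7000 ft.
ISA temperature at 7000 ft = 15 − 2 × (7000/1000) = 1°C.
ISA deviation = 11 − 1 = +10°C.
Density altitude = 7000 + 120 × (10) = 8200 ft.

8200 ft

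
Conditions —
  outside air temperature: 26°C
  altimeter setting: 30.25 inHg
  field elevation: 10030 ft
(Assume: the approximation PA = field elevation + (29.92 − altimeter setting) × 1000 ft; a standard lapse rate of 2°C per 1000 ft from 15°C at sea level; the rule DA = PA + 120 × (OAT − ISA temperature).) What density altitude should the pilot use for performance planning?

13348 ft

Pressure altitude = 10030 + (29.92 − 30.25) × 1000 = 10030 + (-330) = 9700 ft.
ISA temperature at 9700 ft = 15 − 2 × (9700/1000) = -4.4°C.
ISA deviation = 26 − (-4.4) = +30.4°C.
Density altitude = 9700 + 120 × (30.4) = 13348 ft.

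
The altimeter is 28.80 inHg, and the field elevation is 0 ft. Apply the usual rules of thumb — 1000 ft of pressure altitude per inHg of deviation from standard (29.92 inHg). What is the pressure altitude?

1120 ft

Pressure correction = (29.92 − 28.80) × 1000 = +1120 ft.
Pressure altitude = 0 + (+1120) = 1120 ft.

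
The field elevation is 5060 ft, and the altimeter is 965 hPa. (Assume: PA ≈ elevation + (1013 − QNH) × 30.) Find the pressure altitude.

Pressure correction = (1013 − 965) × 30 = +1440 ft.
Pressure altitude = 5060 + (+1440) = 6500 ft.

6500 ft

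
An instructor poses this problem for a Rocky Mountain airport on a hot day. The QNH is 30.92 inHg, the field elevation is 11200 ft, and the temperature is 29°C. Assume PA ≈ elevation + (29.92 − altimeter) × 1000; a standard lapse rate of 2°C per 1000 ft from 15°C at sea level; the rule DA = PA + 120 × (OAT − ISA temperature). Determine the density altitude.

Pressure altitude = 11200 + (29.92 − 30.92) × 1000 = 11200 + (-1000) = 10200 ft.
ISA temperature at 10200 ft = 15 − 2 × (10200/1000) = -5.4°C.
ISA deviation = 29 − (-5.4) = +34.4°C.
Density altitude = 10200 + 120 × (34.4) = 14328 ft.

14328 ft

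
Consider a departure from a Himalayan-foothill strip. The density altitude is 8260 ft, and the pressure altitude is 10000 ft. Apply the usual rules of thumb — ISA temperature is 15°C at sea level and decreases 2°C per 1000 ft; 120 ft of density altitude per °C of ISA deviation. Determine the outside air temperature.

Density altitude − pressure altitude = 8260 − 10000 = -1740 ft.
At 120 ft/°C that is an ISA deviation of -1740/120 = -14.5°C.
ISA temperature at 10000 ft = 15 − 2 × (10000/1000) = -5°C.
OAT = ISA + deviation = -5 + (-14.5) = -19.5°C.

-19.5°C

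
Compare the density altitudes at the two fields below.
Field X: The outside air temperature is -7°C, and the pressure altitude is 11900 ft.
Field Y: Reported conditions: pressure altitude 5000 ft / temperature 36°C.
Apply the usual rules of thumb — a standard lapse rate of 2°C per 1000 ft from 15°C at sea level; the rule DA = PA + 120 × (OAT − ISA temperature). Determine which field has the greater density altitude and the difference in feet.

Field X by 3396 ft

Field X: ISA temp = -8.8°C, deviation +1.8°C, DA = 11900 + 120 × 1.8 = 12116 ft.
Field Y: ISA temp = 5°C, deviation +31°C, DA = 5000 + 120 × 31 = 8720 ft.
Field X is higher by 12116 − 8720 = 3396 ft.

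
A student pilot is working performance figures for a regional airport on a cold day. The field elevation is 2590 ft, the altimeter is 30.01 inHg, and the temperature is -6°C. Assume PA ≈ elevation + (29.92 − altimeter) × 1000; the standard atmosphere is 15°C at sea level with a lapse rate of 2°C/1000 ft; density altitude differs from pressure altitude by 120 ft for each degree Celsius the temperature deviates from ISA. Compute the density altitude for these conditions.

Pressure altitude = 2590 + (29.92 − 30.01) × 1000 = 2590 + (-90) = 2500 ft.
ISA temperature at 2500 ft = 15 − 2 × (2500/1000) = 10°C.
ISA deviation = -6 − 10 = -16°C.
Density altitude = 2500 + 120 × (-16) = 580 ft.

580 ft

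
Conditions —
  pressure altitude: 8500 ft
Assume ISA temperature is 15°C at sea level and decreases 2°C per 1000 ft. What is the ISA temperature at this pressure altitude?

ISA temperature = 15 − 2 × (8500/1000) = 15 − 17 = -2°C.

-2°C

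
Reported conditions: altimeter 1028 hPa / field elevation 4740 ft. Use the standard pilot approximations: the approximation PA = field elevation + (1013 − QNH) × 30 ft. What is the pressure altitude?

Pressure correction = (1013 − 1028) × 30 = -450 ft.
Pressure altitude = 4740 + (-450) = 4290 ft.

4290 ft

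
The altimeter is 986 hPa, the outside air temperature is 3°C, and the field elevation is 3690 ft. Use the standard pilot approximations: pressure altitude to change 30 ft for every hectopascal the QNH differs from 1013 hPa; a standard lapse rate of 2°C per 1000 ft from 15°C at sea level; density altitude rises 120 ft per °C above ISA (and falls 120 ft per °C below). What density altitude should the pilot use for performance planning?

4140 ft

Pressure altitude = 3690 + (1013 − 986) × 30 = 3690 + (+810) = 4500 ft.
ISA temperature at 4500 ft = 15 − 2 × (4500/1000) = 6°C.
ISA deviation = 3 − 6 = -3°C.
Density altitude = 4500 + 120 × (-3) = 4140 ft.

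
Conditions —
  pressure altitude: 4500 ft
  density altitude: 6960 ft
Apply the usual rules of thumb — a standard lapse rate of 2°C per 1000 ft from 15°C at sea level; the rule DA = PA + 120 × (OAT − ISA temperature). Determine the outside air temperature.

26.5°C

Density altitude − pressure altitude = 6960 − 4500 = +2460 ft.
At 120 ft/°C that is an ISA deviation of 2460/120 = +20.5°C.
ISA temperature at 4500 ft = 15 − 2 × (4500/1000) = 6°C.
OAT = ISA + deviation = 6 + (+20.5) = 26.5°C.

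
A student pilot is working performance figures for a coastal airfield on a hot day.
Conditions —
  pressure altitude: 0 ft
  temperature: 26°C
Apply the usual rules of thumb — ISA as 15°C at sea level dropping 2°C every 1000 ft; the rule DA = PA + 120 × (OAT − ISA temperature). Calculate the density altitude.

ISA temperature at 0 ft = 15 − 2 × (0/1000) = 15°C.
ISA deviation = 26 − 15 = +11°C.
Density altitude = 0 + 120 × (11) = 0 + (+1320) = 1320 ft.

1320 ft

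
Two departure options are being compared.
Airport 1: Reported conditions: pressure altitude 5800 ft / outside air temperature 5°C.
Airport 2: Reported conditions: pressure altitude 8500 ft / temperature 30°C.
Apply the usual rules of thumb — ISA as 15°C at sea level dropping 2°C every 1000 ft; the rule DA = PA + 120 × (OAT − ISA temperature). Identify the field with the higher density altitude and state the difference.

Airport 2 by 6348 ft

Airport 1: ISA temp = 3.4°C, deviation +1.6°C, DA = 5800 + 120 × 1.6 = 5992 ft.
Airport 2: ISA temp = -2°C, deviation +32°C, DA = 8500 + 120 × 32 = 12340 ft.
Airport 2 is higher by 12340 − 5992 = 6348 ft.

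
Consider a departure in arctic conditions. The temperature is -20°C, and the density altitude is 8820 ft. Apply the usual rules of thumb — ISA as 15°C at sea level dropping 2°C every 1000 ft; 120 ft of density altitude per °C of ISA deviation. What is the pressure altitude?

10500 ft

DA = PA + 120 × (OAT − (15 − 2·PA/1000)) = PA + 120·OAT − 1800 + 0.24·PA = 1.24·PA + 120·OAT − 1800.
So 1.24·PA = 8820 − 120 × (-20) + 1800 = 13020.
PA = 13020 / 1.24 = 10500 ft.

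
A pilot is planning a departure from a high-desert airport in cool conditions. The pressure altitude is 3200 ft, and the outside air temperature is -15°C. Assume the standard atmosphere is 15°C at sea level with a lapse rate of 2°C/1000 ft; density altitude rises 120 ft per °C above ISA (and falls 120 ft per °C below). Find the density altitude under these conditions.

368 ft

ISA temperature at 3200 ft = 15 − 2 × (3200/1000) = 8.6°C.
ISA deviation = -15 − 8.6 = -23.6°C.
Density altitude = 3200 + 120 × (-23.6) = 3200 + (-2832) = 368 ft.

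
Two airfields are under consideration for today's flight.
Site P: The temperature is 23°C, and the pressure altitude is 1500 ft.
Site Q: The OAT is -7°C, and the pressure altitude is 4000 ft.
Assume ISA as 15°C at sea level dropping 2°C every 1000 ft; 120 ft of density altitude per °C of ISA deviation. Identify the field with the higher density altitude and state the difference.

Site P by 500 ft

Site P: ISA temp = 12°C, deviation +11°C, DA = 1500 + 120 × 11 = 2820 ft.
Site Q: ISA temp = 7°C, deviation -14°C, DA = 4000 + 120 × (-14) = 2320 ft.
Site P is higher by 2820 − 2320 = 500 ft.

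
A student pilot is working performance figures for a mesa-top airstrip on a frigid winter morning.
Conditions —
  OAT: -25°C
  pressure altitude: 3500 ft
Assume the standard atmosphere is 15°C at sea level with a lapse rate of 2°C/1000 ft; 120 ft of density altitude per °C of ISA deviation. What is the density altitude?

ISA temperature at 3500 ft = 15 − 2 × (3500/1000) = 8°C.
ISA deviation = -25 − 8 = -33°C.
Density altitude = 3500 + 120 × (-33) = 3500 + (-3960) = -460 ft.

-460 ft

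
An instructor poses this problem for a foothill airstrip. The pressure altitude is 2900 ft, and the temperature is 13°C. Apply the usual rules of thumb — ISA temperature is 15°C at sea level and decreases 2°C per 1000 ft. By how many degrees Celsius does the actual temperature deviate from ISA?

ISA temperature at 2900 ft = 15 − 2 × (2900/1000) = 9.2°C.
Deviation = OAT − ISA = 13 − 9.2 = +3.8°C.

ISA+3.8°C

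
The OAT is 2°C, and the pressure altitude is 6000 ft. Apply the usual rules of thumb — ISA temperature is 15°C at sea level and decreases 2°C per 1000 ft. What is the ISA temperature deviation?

ISA-1°C

ISA temperature at 6000 ft = 15 − 2 × (6000/1000) = 3°C.
Deviation = OAT − ISA = 2 − 3 = -1°C.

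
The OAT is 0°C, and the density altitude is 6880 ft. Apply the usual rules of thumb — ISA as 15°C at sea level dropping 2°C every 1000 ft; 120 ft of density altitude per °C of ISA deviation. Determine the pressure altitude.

7000 ft

DA = PA + 120 × (OAT − (15 − 2·PA/1000)) = PA + 120·OAT − 1800 + 0.24·PA = 1.24·PA + 120·OAT − 1800.
So 1.24·PA = 6880 − 120 × 0 + 1800 = 8680.
PA = 8680 / 1.24 = 7000 ft.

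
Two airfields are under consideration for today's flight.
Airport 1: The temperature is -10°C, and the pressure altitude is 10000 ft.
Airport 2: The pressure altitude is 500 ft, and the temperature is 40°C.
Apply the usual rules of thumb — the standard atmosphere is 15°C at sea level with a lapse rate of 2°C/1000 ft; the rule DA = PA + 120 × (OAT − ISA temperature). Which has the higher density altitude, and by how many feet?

Airport 1: ISA temp = -5°C, deviation -5°C, DA = 10000 + 120 × (-5) = 9400 ft.
Airport 2: ISA temp = 14°C, deviation +26°C, DA = 500 + 120 × 26 = 3620 ft.
Airport 1 is higher by 9400 − 3620 = 5780 ft.

Airport 1 by 5780 ft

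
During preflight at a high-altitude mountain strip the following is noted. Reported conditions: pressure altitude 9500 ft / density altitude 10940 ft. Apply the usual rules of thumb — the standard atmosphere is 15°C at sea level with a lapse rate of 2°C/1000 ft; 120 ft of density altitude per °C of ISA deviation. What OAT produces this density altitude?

Density altitude − pressure altitude = 10940 − 9500 = +1440 ft.
At 120 ft/°C that is an ISA deviation of 1440/120 = +12°C.
ISA temperature at 9500 ft = 15 − 2 × (9500/1000) = -4°C.
OAT = ISA + deviation = -4 + (+12) = 8°C.

8°C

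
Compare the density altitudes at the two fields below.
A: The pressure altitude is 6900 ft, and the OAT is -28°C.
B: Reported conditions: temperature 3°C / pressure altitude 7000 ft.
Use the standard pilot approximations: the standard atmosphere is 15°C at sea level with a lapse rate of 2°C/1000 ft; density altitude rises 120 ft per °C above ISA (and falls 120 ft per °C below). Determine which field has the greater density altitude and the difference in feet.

B by 3844 ft

A: ISA temp = 1.2°C, deviation -29.2°C, DA = 6900 + 120 × (-29.2) = 3396 ft.
B: ISA temp = 1°C, deviation +2°C, DA = 7000 + 120 × 2 = 7240 ft.
B is higher by 7240 − 3396 = 3844 ft.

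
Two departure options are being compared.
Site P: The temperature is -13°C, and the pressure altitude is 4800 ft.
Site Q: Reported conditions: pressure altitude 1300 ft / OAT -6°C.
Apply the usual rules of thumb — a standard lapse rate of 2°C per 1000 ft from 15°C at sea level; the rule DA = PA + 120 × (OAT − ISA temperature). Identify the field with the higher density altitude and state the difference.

Site P: ISA temp = 5.4°C, deviation -18.4°C, DA = 4800 + 120 × (-18.4) = 2592 ft.
Site Q: ISA temp = 12.4°C, deviation -18.4°C, DA = 1300 + 120 × (-18.4) = -908 ft.
Site P is higher by 2592 − (-908) = 3500 ft.

Site P by 3500 ft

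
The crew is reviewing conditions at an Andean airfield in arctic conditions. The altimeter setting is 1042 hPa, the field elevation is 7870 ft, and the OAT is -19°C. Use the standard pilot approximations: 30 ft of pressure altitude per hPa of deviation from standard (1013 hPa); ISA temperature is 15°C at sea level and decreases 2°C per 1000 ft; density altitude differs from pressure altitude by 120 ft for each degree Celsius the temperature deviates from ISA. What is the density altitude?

Pressure altitude = 7870 + (1013 − 1042) × 30 = 7870 + (-870) = 7000 ft.
ISA temperature at 7000 ft = 15 − 2 × (7000/1000) = 1°C.
ISA deviation = -19 − 1 = -20°C.
Density altitude = 7000 + 120 × (-20) = 4600 ft.

4600 ft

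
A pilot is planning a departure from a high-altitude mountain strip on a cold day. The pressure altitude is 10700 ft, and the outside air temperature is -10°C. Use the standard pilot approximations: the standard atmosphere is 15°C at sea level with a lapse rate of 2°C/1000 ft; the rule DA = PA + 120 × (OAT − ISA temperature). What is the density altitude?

ISA temperature at 10700 ft = 15 − 2 × (10700/1000) = -6.4°C.
ISA deviation = -10 − (-6.4) = -3.6°C.
Density altitude = 10700 + 120 × (-3.6) = 10700 + (-432) = 10268 ft.

10268 ft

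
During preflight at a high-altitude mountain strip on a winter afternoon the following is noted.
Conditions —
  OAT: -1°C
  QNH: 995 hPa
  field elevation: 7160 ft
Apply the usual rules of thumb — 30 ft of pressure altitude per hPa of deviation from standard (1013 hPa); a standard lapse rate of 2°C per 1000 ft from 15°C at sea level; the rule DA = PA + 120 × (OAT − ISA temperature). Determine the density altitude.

7628 ft

Pressure altitude = 7160 + (1013 − 995) × 30 = 7160 + (+540) = 7700 ft.
ISA temperature at 7700 ft = 15 − 2 × (7700/1000) = -0.4°C.
ISA deviation = -1 − (-0.4) = -0.6°C.
Density altitude = 7700 + 120 × (-0.6) = 7628 ft.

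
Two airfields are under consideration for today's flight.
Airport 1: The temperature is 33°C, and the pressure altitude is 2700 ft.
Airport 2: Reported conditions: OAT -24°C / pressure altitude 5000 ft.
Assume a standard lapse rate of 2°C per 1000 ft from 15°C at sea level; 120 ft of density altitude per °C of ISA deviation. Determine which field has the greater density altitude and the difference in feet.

Airport 1 by 3988 ft

Airport 1: ISA temp = 9.6°C, deviation +23.4°C, DA = 2700 + 120 × 23.4 = 5508 ft.
Airport 2: ISA temp = 5°C, deviation -29°C, DA = 5000 + 120 × (-29) = 1520 ft.
Airport 1 is higher by 5508 − 1520 = 3988 ft.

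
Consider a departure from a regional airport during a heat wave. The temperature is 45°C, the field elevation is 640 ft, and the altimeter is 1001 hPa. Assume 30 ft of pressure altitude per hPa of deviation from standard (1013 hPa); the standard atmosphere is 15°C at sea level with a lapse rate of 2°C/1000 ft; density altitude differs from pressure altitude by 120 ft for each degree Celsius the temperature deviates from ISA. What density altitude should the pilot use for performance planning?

4840 ft

Pressure altitude = 640 + (1013 − 1001) × 30 = 640 + (+360) = 1000 ft.
ISA temperature at 1000 ft = 15 − 2 × (1000/1000) = 13°C.
ISA deviation = 45 − 13 = +32°C.
Density altitude = 1000 + 120 × (32) = 4840 ft.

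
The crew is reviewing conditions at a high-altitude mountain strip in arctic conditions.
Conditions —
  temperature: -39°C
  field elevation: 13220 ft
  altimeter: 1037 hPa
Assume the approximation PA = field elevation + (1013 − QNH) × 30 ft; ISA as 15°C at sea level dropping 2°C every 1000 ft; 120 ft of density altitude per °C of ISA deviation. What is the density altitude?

9020 ft

Pressure altitude = 13220 + (1013 − 1037) × 30 = 13220 + (-720) = 12500 ft.
ISA temperature at 12500 ft = 15 − 2 × (12500/1000) = -10°C.
ISA deviation = -39 − (-10) = -29°C.
Density altitude = 12500 + 120 × (-29) = 9020 ft.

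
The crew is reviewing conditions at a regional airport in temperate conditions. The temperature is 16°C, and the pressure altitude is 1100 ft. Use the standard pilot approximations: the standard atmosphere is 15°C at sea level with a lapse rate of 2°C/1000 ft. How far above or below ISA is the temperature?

ISA temperature at 1100 ft = 15 − 2 × (1100/1000) = 12.8°C.
Deviation = OAT − ISA = 16 − 12.8 = +3.2°C.

ISA+3.2°C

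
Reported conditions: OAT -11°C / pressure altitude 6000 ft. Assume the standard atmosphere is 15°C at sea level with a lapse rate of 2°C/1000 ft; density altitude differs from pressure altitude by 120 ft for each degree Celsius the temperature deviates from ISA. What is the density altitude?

4320 ft

ISA temperature at 6000 ft = 15 − 2 × (6000/1000) = 3°C.
ISA deviation = -11 − 3 = -14°C.
Density altitude = 6000 + 120 × (-14) = 6000 + (-1680) = 4320 ft.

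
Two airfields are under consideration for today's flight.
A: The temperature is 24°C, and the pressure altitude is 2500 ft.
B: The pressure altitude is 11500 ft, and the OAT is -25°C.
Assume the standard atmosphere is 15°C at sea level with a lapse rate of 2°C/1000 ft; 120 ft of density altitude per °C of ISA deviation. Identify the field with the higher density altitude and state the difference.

A: ISA temp = 10°C, deviation +14°C, DA = 2500 + 120 × 14 = 4180 ft.
B: ISA temp = -8°C, deviation -17°C, DA = 11500 + 120 × (-17) = 9460 ft.
B is higher by 9460 − 4180 = 5280 ft.

B by 5280 ft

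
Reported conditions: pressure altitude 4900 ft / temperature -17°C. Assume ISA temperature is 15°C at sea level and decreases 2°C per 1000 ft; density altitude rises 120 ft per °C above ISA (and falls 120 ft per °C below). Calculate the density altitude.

2236 ft

ISA temperature at 4900 ft = 15 − 2 × (4900/1000) = 5.2°C.
ISA deviation = -17 − 5.2 = -22.2°C.
Density altitude = 4900 + 120 × (-22.2) = 4900 + (-2664) = 2236 ft.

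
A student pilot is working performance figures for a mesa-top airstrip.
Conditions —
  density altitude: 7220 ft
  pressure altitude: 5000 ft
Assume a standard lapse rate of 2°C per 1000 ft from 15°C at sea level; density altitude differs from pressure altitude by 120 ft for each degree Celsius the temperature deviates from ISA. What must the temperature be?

23.5°C

Density altitude − pressure altitude = 7220 − 5000 = +2220 ft.
At 120 ft/°C that is an ISA deviation of 2220/120 = +18.5°C.
ISA temperature at 5000 ft = 15 − 2 × (5000/1000) = 5°C.
OAT = ISA + deviation = 5 + (+18.5) = 23.5°C.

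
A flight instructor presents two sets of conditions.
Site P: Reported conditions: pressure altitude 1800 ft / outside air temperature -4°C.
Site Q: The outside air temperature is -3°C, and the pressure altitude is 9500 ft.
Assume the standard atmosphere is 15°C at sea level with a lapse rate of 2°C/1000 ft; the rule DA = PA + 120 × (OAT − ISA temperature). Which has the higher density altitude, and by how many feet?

Site Q by 9668 ft

Site P: ISA temp = 11.4°C, deviation -15.4°C, DA = 1800 + 120 × (-15.4) = -48 ft.
Site Q: ISA temp = -4°C, deviation +1°C, DA = 9500 + 120 × 1 = 9620 ft.
Site Q is higher by 9620 − (-48) = 9668 ft.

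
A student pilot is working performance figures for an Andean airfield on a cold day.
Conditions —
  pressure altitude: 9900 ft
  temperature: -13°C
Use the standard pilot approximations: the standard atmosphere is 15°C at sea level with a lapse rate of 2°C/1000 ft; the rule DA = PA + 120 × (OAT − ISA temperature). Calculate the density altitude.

8916 ft

ISA temperature at 9900 ft = 15 − 2 × (9900/1000) = -4.8°C.
ISA deviation = -13 − (-4.8) = -8.2°C.
Density altitude = 9900 + 120 × (-8.2) = 9900 + (-984) = 8916 ft.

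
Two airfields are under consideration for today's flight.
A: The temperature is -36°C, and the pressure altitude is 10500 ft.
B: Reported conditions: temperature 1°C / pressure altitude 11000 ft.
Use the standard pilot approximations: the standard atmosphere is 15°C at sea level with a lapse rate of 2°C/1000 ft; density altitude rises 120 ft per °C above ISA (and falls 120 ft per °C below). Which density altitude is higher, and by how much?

B by 5060 ft

A: ISA temp = -6°C, deviation -30°C, DA = 10500 + 120 × (-30) = 6900 ft.
B: ISA temp = -7°C, deviation +8°C, DA = 11000 + 120 × 8 = 11960 ft.
B is higher by 11960 − 6900 = 5060 ft.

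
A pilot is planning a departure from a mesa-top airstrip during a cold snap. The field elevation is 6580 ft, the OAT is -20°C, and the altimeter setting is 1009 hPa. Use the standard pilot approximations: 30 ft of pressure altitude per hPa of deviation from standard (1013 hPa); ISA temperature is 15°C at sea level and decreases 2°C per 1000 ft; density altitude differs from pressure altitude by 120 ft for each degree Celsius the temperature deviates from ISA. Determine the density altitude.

4108 ft

Pressure altitude = 6580 + (1013 − 1009) × 30 = 6580 + (+120) = 6700 ft.
ISA temperature at 6700 ft = 15 − 2 × (6700/1000) = 1.6°C.
ISA deviation = -20 − 1.6 = -21.6°C.
Density altitude = 6700 + 120 × (-21.6) = 4108 ft.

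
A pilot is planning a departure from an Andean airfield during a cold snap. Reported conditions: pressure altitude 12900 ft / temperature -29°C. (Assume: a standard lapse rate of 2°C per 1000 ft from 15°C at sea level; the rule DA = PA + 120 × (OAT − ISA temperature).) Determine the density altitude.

10716 ft

ISA temperature at 12900 ft = 15 − 2 × (12900/1000) = -10.8°C.
ISA deviation = -29 − (-10.8) = -18.2°C.
Density altitude = 12900 + 120 × (-18.2) = 12900 + (-2184) = 10716 ft.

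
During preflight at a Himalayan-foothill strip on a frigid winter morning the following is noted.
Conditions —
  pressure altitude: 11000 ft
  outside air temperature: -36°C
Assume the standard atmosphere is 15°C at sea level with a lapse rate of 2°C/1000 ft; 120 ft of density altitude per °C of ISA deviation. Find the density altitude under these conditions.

ISA temperature at 11000 ft = 15 − 2 × (11000/1000) = -7°C.
ISA deviation = -36 − (-7) = -29°C.
Density altitude = 11000 + 120 × (-29) = 11000 + (-3480) = 7520 ft.

7520 ft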